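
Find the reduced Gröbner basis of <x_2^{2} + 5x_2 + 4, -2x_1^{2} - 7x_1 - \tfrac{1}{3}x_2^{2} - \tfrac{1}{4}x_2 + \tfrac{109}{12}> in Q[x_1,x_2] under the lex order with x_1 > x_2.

f_1 = x_2^{2} + 5x_2 + 4, LT = x_2^{2}.
f_2 = -2x_1^{2} - 7x_1 - \tfrac{1}{3}x_2^{2} - \tfrac{1}{4}x_2 + \tfrac{109}{12}, LT = x_1^{2}.

The S-polynomials (S(f_1,f_2)) all reduce to 0 modulo the current basis, so we have a Gröbner basis.

G = {x_1^{2} + \tfrac{7}{2}x_1 - \tfrac{17}{24}x_2 - \tfrac{125}{24}, x_2^{2} + 5x_2 + 4}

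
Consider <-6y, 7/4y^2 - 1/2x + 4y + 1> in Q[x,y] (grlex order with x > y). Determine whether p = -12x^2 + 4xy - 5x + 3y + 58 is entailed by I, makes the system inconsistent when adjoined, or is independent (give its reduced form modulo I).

First compute the reduced Gröbner basis of I by Buchberger's algorithm.
f_1 = -6y, LT = y.
f_2 = 7/4y^2 - 1/2x + 4y + 1, LT = y^2.

S(f_1,f_2): lcm = y^2. S = 2/7x - 16/7y - 4/7.
  leading term x: no divisor's leading term divides it; move 2/7x to the remainder.
  leading term y: subtract (8/21)·f_1 from -16/7y - 4/7 → -4/7
  leading term 1: no divisor's leading term divides it; move -4/7 to the remainder.
  remainder 2/7x - 4/7 ≠ 0; add h_3 = 2/7x - 4/7 to the basis.

S(f_1,h_3): leading monomials are coprime, so the S-polynomial reduces to 0 (Buchberger's first criterion).
S(f_2,h_3): leading monomials are coprime, so the S-polynomial reduces to 0 (Buchberger's first criterion).
Every S-polynomial of the final basis reduces to 0, so we have a Gröbner basis.
Inter-reduce: drop elements whose leading term is divisible by another's, tail-reduce, and make monic.
Reduced Gröbner basis: {x - 2, y}.
Label its elements g_1 = x - 2, g_2 = y.

Reduce p = -12x^2 + 4xy - 5x + 3y + 58 modulo G:
  leading term x^2: subtract (-12x)·g_1 from -12x^2 + 4xy - 5x + 3y + 58 → 4xy - 29x + 3y + 58
  leading term xy: subtract (4y)·g_1 from 4xy - 29x + 3y + 58 → -29x + 11y + 58
  leading term x: subtract (-29)·g_1 from -29x + 11y + 58 → 11y
  leading term y: subtract (11)·g_2 from 11y → 0
  normal form = 0.
Since the normal form is 0, p ∈ I.

-12x^2 + 4xy - 5x + 3y + 58 lies in I (it reduces to 0).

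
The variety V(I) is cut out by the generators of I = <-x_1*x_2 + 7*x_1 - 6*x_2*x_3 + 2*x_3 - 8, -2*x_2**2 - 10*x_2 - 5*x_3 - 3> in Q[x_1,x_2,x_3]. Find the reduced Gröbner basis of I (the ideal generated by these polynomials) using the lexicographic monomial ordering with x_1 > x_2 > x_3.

G = {x_1*x_2 - 7*x_1 + 6*x_2*x_3 - 2*x_3 + 8, x_1*x_3 + 171/5*x_1 - 16*x_2*x_3 - 16/5*x_2 + 6*x_3**2 + 66/5*x_3 - 192/5, x_2**2 + 5*x_2 + 5/2*x_3 + 3/2}

f_1 = -x_1*x_2 + 7*x_1 - 6*x_2*x_3 + 2*x_3 - 8, LT = x_1*x_2.
f_2 = -2*x_2**2 - 10*x_2 - 5*x_3 - 3, LT = x_2**2.

S(f_1,f_2): lcm = x_1*x_2**2. S = -12*x_1*x_2 - 5/2*x_1*x_3 - 3/2*x_1 + 6*x_2**2*x_3 - 2*x_2*x_3 + 8*x_2.
  leading term x_1*x_2: subtract (12)·f_1 from -12*x_1*x_2 - 5/2*x_1*x_3 - 3/2*x_1 + 6*x_2**2*x_3 - 2*x_2*x_3 + 8*x_2 → -5/2*x_1*x_3 - 171/2*x_1 + 6*x_2**2*x_3 + 70*x_2*x_3 + 8*x_2 - 24*x_3 + 96
  leading term x_1*x_3: no divisor's leading term divides it; move -5/2*x_1*x_3 to the remainder.
  leading term x_1: no divisor's leading term divides it; move -171/2*x_1 to the remainder.
  leading term x_2**2*x_3: subtract (-3*x_3)·f_2 from 6*x_2**2*x_3 + 70*x_2*x_3 + 8*x_2 - 24*x_3 + 96 → 40*x_2*x_3 + 8*x_2 - 15*x_3**2 - 33*x_3 + 96
  leading term x_2*x_3: no divisor's leading term divides it; move 40*x_2*x_3 to the remainder.
  leading term x_2: no divisor's leading term divides it; move 8*x_2 to the remainder.
  leading term x_3**2: no divisor's leading term divides it; move -15*x_3**2 to the remainder.
  leading term x_3: no divisor's leading term divides it; move -33*x_3 to the remainder.
  leading term 1: no divisor's leading term divides it; move 96 to the remainder.
  remainder -5/2*x_1*x_3 - 171/2*x_1 + 40*x_2*x_3 + 8*x_2 - 15*x_3**2 - 33*x_3 + 96 ≠ 0; add g_3 = -5/2*x_1*x_3 - 171/2*x_1 + 40*x_2*x_3 + 8*x_2 - 15*x_3**2 - 33*x_3 + 96 to the basis.

S(f_1,g_3): lcm = x_1*x_2*x_3. S = -171/5*x_1*x_2 - 7*x_1*x_3 + 16*x_2**2*x_3 + 16/5*x_2**2 - 66/5*x_2*x_3 + 192/5*x_2 - 2*x_3**2 + 8*x_3.
  leading term x_1*x_2: subtract (171/5)·f_1 from -171/5*x_1*x_2 - 7*x_1*x_3 + 16*x_2**2*x_3 + 16/5*x_2**2 - 66/5*x_2*x_3 + 192/5*x_2 - 2*x_3**2 + 8*x_3 → -7*x_1*x_3 - 1197/5*x_1 + 16*x_2**2*x_3 + 16/5*x_2**2 + 192*x_2*x_3 + 192/5*x_2 - 2*x_3**2 - 302/5*x_3 + 1368/5
  leading term x_1*x_3: subtract (14/5)·g_3 from -7*x_1*x_3 - 1197/5*x_1 + 16*x_2**2*x_3 + 16/5*x_2**2 + 192*x_2*x_3 + 192/5*x_2 - 2*x_3**2 - 302/5*x_3 + 1368/5 → 16*x_2**2*x_3 + 16/5*x_2**2 + 80*x_2*x_3 + 16*x_2 + 40*x_3**2 + 32*x_3 + 24/5
  leading term x_2**2*x_3: subtract (-8*x_3)·f_2 from 16*x_2**2*x_3 + 16/5*x_2**2 + 80*x_2*x_3 + 16*x_2 + 40*x_3**2 + 32*x_3 + 24/5 → 16/5*x_2**2 + 16*x_2 + 8*x_3 + 24/5
  leading term x_2**2: subtract (-8/5)·f_2 from 16/5*x_2**2 + 16*x_2 + 8*x_3 + 24/5 → 0
  remainder 0.

S(f_2,g_3): leading monomials are coprime, so the S-polynomial reduces to 0 (Buchberger's first criterion).
Every S-polynomial of the final basis reduces to 0, so we have a Gröbner basis.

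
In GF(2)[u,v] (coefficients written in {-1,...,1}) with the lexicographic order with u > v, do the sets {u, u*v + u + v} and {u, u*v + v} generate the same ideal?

Since reduced Gröbner bases are canonical representatives of ideals under a given ordering, it suffices to compute and compare them.
Buchberger on the first generating set:
f_1 = u, LT = u.
f_2 = u*v + u + v, LT = u*v.

S(f_1,f_2): lcm = u*v. S = u + v.
  reduce S modulo (f_1, f_2):
  remainder v ≠ 0; add g_3 = v to the basis.

The other S-polynomials (S(f_1,g_3), S(f_2,g_3)) all reduce to 0 modulo the current basis, so we have a Gröbner basis.
Inter-reduce: drop elements whose leading term is divisible by another's, tail-reduce, and make monic.
Reduced Gröbner basis: {u, v}.

Buchberger on the second generating set:
h_1 = u, LT = u.
h_2 = u*v + v, LT = u*v.

S(h_1,h_2): lcm = u*v. S = v.
  reduce S modulo (h_1, h_2):
  remainder v ≠ 0; add k_3 = v to the basis.

The other S-polynomials (S(h_1,k_3), S(h_2,k_3)) all reduce to 0 modulo the current basis, so we have a Gröbner basis.
Inter-reduce: drop elements whose leading term is divisible by another's, tail-reduce, and make monic.
Reduced Gröbner basis: {u, v}.

The two bases agree; hence the ideals are identical.
The choice of monomial ordering does not affect the verdict — as long as both bases are computed under the same ordering, their equality decides ideal equality.

Yes, the ideals are equal.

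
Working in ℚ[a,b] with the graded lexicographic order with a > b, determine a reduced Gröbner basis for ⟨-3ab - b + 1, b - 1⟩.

G = {a, b - 1}

The reduced Gröbner basis is the canonical form of the ideal for this ordering.

f_1 = -3ab - b + 1, LT = ab.
f_2 = b - 1, LT = b.

S(f_1,f_2): lcm = ab. S = a + ⅓b - ⅓.
  leading term a: no divisor's leading term divides it; move a to the remainder.
  leading term b: subtract (⅓)·f_2 from ⅓b - ⅓ → 0
  remainder a ≠ 0; add g_3 = a to the basis.

S(f_1,g_3): lcm = ab. S = ⅓b - ⅓.
  leading term b: subtract (⅓)·f_2 from ⅓b - ⅓ → 0
  remainder 0.

S(f_2,g_3): leading monomials are coprime, so the S-polynomial reduces to 0 (Buchberger's first criterion).
Every S-polynomial of the final basis reduces to 0, so we have a Gröbner basis.
Inter-reduce: drop elements whose leading term is divisible by another's, tail-reduce, and make monic.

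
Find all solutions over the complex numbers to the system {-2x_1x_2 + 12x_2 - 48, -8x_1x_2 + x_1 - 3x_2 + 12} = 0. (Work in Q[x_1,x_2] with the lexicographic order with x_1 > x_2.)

{(-198, 2/17), (0, 4)}

Compute a lex Gröbner basis by Buchberger's algorithm.
f_1 = -2x_1x_2 + 12x_2 - 48, LT = x_1x_2.
f_2 = -8x_1x_2 + x_1 - 3x_2 + 12, LT = x_1x_2.

S(f_1,f_2): lcm = x_1x_2. S = \tfrac{1}{8}x_1 - \tfrac{51}{8}x_2 + \tfrac{51}{2}.
  reduce S modulo (f_1, f_2):
  remainder \tfrac{1}{8}x_1 - \tfrac{51}{8}x_2 + \tfrac{51}{2} ≠ 0; add h_3 = \tfrac{1}{8}x_1 - \tfrac{51}{8}x_2 + \tfrac{51}{2} to the basis.

S(f_1,h_3): lcm = x_1x_2. S = 51x_2^{2} - 210x_2 + 24.
  reduce S modulo (f_1, f_2, h_3):
  remainder 51x_2^{2} - 210x_2 + 24 ≠ 0; add h_4 = 51x_2^{2} - 210x_2 + 24 to the basis.

The other S-polynomials (S(f_2,h_3), S(f_1,h_4), S(f_2,h_4), S(h_3,h_4)) all reduce to 0 modulo the current basis, so we have a Gröbner basis.
Inter-reduce: drop elements whose leading term is divisible by another's, tail-reduce, and make monic.
Reduced Gröbner basis: {x_1 - 51x_2 + 204, x_2^{2} - \tfrac{70}{17}x_2 + \tfrac{8}{17}}.

From the last basis element, x_2^{2} - \tfrac{70}{17}x_2 + \tfrac{8}{17} = 0, so x_2 takes values in {2/17, 4}. Each choice, substituted upward through the basis, yields the corresponding point(s) of the solution set.
  x_2 = 2/17: the earlier basis element becomes x_1 + 198 = 0, giving x_1 = -198 — point (-198, 2/17).
  x_2 = 4: the earlier basis element becomes x_1 = 0, giving x_1 = 0 — point (0, 4).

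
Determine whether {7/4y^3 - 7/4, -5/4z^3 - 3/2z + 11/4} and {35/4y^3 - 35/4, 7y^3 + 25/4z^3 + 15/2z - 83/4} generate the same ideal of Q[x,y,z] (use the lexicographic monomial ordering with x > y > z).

Two ideals are equal iff their reduced Gröbner bases coincide (the reduced basis is unique for a fixed ordering).
Buchberger on the first generating set:
f_1 = 7/4y^3 - 7/4, LT = y^3.
f_2 = -5/4z^3 - 3/2z + 11/4, LT = z^3.

The S-polynomials (S(f_1,f_2)) all reduce to 0 modulo the current basis, so we have a Gröbner basis.
Inter-reduce: drop elements whose leading term is divisible by another's, tail-reduce, and make monic.
Reduced Gröbner basis: {y^3 - 1, z^3 + 6/5z - 11/5}.

Buchberger on the second generating set:
h_1 = 35/4y^3 - 35/4, LT = y^3.
h_2 = 7y^3 + 25/4z^3 + 15/2z - 83/4, LT = y^3.

S(h_1,h_2): lcm = y^3. S = -25/28z^3 - 15/14z + 55/28.
  reduce S modulo (h_1, h_2):
  remainder -25/28z^3 - 15/14z + 55/28 ≠ 0; add k_3 = -25/28z^3 - 15/14z + 55/28 to the basis.

The other S-polynomials (S(h_1,k_3), S(h_2,k_3)) all reduce to 0 modulo the current basis, so we have a Gröbner basis.
Inter-reduce: drop elements whose leading term is divisible by another's, tail-reduce, and make monic.
Reduced Gröbner basis: {y^3 - 1, z^3 + 6/5z - 11/5}.

These coincide, so the ideals are equal.

Yes, the ideals are equal.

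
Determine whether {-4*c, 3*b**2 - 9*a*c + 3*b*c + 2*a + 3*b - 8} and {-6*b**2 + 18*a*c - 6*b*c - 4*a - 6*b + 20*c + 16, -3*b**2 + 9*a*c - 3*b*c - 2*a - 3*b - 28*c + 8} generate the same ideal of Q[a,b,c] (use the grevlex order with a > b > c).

Yes, the ideals are equal.

For a fixed monomial order, each ideal has a unique reduced Gröbner basis; comparing bases decides equality.
Buchberger on the first generating set:
f_1 = -4*c, LT = c.
f_2 = 3*b**2 - 9*a*c + 3*b*c + 2*a + 3*b - 8, LT = b**2.

The S-polynomials (S(f_1,f_2)) all reduce to 0 modulo the current basis, so we have a Gröbner basis.
Inter-reduce: drop elements whose leading term is divisible by another's, tail-reduce, and make monic.
Reduced Gröbner basis: {b**2 + 2/3*a + b - 8/3, c}.

Buchberger on the second generating set:
h_1 = -6*b**2 + 18*a*c - 6*b*c - 4*a - 6*b + 20*c + 16, LT = b**2.
h_2 = -3*b**2 + 9*a*c - 3*b*c - 2*a - 3*b - 28*c + 8, LT = b**2.

S(h_1,h_2): lcm = b**2. S = -38/3*c.
  reduce S modulo (h_1, h_2):
  remainder -38/3*c ≠ 0; add k_3 = -38/3*c to the basis.

The other S-polynomials (S(h_1,k_3), S(h_2,k_3)) all reduce to 0 modulo the current basis, so we have a Gröbner basis.
Inter-reduce: drop elements whose leading term is divisible by another's, tail-reduce, and make monic.
Reduced Gröbner basis: {b**2 + 2/3*a + b - 8/3, c}.

Same reduced basis, so the two generating sets span the same ideal.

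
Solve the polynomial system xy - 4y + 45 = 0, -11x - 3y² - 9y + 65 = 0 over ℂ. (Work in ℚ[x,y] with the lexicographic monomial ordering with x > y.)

{(-5, 5), (104/11 + 15*sqrt(17)*I/11, -4 + sqrt(17)*I), (104/11 - 15*sqrt(17)*I/11, -4 - sqrt(17)*I)}

Compute a lex Gröbner basis by Buchberger's algorithm.
f_1 = xy - 4y + 45, LT = xy.
f_2 = -11x - 3y² - 9y + 65, LT = x.

S(f_1,f_2): lcm = xy. S = -3/11y³ - 9/11y² + 21/11y + 45.
  leading term y³: no divisor's leading term divides it; move -3/11y³ to the remainder.
  leading term y²: no divisor's leading term divides it; move -9/11y² to the remainder.
  leading term y: no divisor's leading term divides it; move 21/11y to the remainder.
  leading term 1: no divisor's leading term divides it; move 45 to the remainder.
  remainder -3/11y³ - 9/11y² + 21/11y + 45 ≠ 0; add h_3 = -3/11y³ - 9/11y² + 21/11y + 45 to the basis.

The other S-polynomials (S(f_1,h_3), S(f_2,h_3)) all reduce to 0 modulo the current basis, so we have a Gröbner basis.
Inter-reduce: drop elements whose leading term is divisible by another's, tail-reduce, and make monic.
Reduced Gröbner basis: {x + 3/11y² + 9/11y - 65/11, y³ + 3y² - 7y - 165}.

The lex basis is triangular: the last element involves only y. Solving y³ + 3y² - 7y - 165 = 0 gives y ∈ {5, -4 + sqrt(17)*I, -4 - sqrt(17)*I}; substituting each value into the earlier elements determines the remaining variables.
  y = 5: the earlier basis element becomes x + 5 = 0, giving x = -5 — point (-5, 5).
  y = -4 + sqrt(17)*I: the earlier basis element becomes x - 104/11 - 15*sqrt(17)*I/11 = 0, giving x = 104/11 + 15*sqrt(17)*I/11 — point (104/11 + 15*sqrt(17)*I/11, -4 + sqrt(17)*I).
  y = -4 - sqrt(17)*I: the earlier basis element becomes x - 104/11 + 15*sqrt(17)*I/11 = 0, giving x = 104/11 - 15*sqrt(17)*I/11 — point (104/11 - 15*sqrt(17)*I/11, -4 - sqrt(17)*I).
Each listed point satisfies every original equation (direct substitution).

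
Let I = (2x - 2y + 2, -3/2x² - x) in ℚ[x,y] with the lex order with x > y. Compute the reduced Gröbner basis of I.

f_1 = 2x - 2y + 2, LT = x.
f_2 = -3/2x² - x, LT = x².

S(f_1,f_2): lcm = x². S = -xy + ⅓x.
  leading term xy: subtract (-½y)·f_1 from -xy + ⅓x → ⅓x - y² + y
  leading term x: subtract (⅙)·f_1 from ⅓x - y² + y → -y² + 4/3y - ⅓
  leading term y²: no divisor's leading term divides it; move -y² to the remainder.
  leading term y: no divisor's leading term divides it; move 4/3y to the remainder.
  leading term 1: no divisor's leading term divides it; move -⅓ to the remainder.
  remainder -y² + 4/3y - ⅓ ≠ 0; add g_3 = -y² + 4/3y - ⅓ to the basis.

The other S-polynomials (S(f_1,g_3), S(f_2,g_3)) all reduce to 0 modulo the current basis, so we have a Gröbner basis.
Inter-reduce: drop elements whose leading term is divisible by another's, tail-reduce, and make monic.

G = {x - y + 1, y² - 4/3y + ⅓}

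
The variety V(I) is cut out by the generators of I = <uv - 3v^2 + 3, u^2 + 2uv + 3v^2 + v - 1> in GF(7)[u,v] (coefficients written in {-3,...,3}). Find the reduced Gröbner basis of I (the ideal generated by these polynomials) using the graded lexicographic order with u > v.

G = {v^3 + 2v^2 + u + 3v, u^2 + 2v^2 + v, uv - 3v^2 + 3}

f_1 = uv - 3v^2 + 3, LT = uv.
f_2 = u^2 + 2uv + 3v^2 + v - 1, LT = u^2.

S(f_1,f_2): lcm = u^2v. S = 2uv^2 - 3v^3 - v^2 + 3u + v.
  reduce S modulo (f_1, f_2):
  remainder 3v^3 - v^2 + 3u + 2v ≠ 0; add g_3 = 3v^3 - v^2 + 3u + 2v to the basis.

The other S-polynomials (S(f_1,g_3), S(f_2,g_3)) all reduce to 0 modulo the current basis, so we have a Gröbner basis.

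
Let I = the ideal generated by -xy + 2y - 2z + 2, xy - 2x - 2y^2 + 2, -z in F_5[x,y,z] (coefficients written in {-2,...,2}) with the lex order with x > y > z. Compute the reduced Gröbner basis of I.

G = {x + y^2 - y - 2, y^3 - y^2 + 2, z}

f_1 = -xy + 2y - 2z + 2, LT = xy.
f_2 = xy - 2x - 2y^2 + 2, LT = xy.
f_3 = -z, LT = z.

S(f_1,f_2): lcm = xy. S = 2x + 2y^2 - 2y + 2z + 1.
  leading term x: no divisor's leading term divides it; move 2x to the remainder.
  leading term y^2: no divisor's leading term divides it; move 2y^2 to the remainder.
  leading term y: no divisor's leading term divides it; move -2y to the remainder.
  leading term z: subtract (-2)·f_3 from 2z + 1 → 1
  leading term 1: no divisor's leading term divides it; move 1 to the remainder.
  remainder 2x + 2y^2 - 2y + 1 ≠ 0; add g_4 = 2x + 2y^2 - 2y + 1 to the basis.

S(f_1,g_4): lcm = xy. S = -y^3 + y^2 + 2z - 2.
  leading term y^3: no divisor's leading term divides it; move -y^3 to the remainder.
  leading term y^2: no divisor's leading term divides it; move y^2 to the remainder.
  leading term z: subtract (-2)·f_3 from 2z - 2 → -2
  leading term 1: no divisor's leading term divides it; move -2 to the remainder.
  remainder -y^3 + y^2 - 2 ≠ 0; add g_5 = -y^3 + y^2 - 2 to the basis.

The other S-polynomials (S(f_1,f_3), S(f_2,f_3), S(f_2,g_4), S(f_3,g_4), S(f_1,g_5), S(f_2,g_5), S(f_3,g_5), S(g_4,g_5)) all reduce to 0 modulo the current basis, so we have a Gröbner basis.
Inter-reduce: drop elements whose leading term is divisible by another's, tail-reduce, and make monic.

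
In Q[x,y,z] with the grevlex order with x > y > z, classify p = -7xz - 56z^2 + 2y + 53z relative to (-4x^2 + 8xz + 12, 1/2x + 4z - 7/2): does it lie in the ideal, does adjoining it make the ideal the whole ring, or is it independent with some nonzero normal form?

First compute the reduced Gröbner basis of I by Buchberger's algorithm.
f_1 = -4x^2 + 8xz + 12, LT = x^2.
f_2 = 1/2x + 4z - 7/2, LT = x.

S(f_1,f_2): lcm = x^2. S = -10xz + 7x - 3.
  leading term xz: subtract (-20z)·f_2 from -10xz + 7x - 3 → 80z^2 + 7x - 70z - 3
  leading term z^2: no divisor's leading term divides it; move 80z^2 to the remainder.
  leading term x: subtract (14)·f_2 from 7x - 70z - 3 → -126z + 46
  leading term z: no divisor's leading term divides it; move -126z to the remainder.
  leading term 1: no divisor's leading term divides it; move 46 to the remainder.
  remainder 80z^2 - 126z + 46 ≠ 0; add h_3 = 80z^2 - 126z + 46 to the basis.

The other S-polynomials (S(f_1,h_3), S(f_2,h_3)) all reduce to 0 modulo the current basis, so we have a Gröbner basis.
Inter-reduce: drop elements whose leading term is divisible by another's, tail-reduce, and make monic.
Reduced Gröbner basis: {z^2 - 63/40z + 23/40, x + 8z - 7}.
Label its elements g_1 = z^2 - 63/40z + 23/40, g_2 = x + 8z - 7.

Reduce p = -7xz - 56z^2 + 2y + 53z modulo G:
  leading term xz: subtract (-7z)·g_2 from -7xz - 56z^2 + 2y + 53z → 2y + 4z
  leading term y: no divisor's leading term divides it; move 2y to the remainder.
  leading term z: no divisor's leading term divides it; move 4z to the remainder.
  normal form = 2y + 4z.
The normal form is nonzero, so p ∉ I. Since p minus its normal form lies in I, I + (p) = I + (r) where r = 2y + 4z; decide whether this ideal is the whole ring.
Run Buchberger on G together with r (pairs among the g_i already reduce to 0 since G is a Gröbner basis):
g_1 = z^2 - 63/40z + 23/40, LT = z^2.
g_2 = x + 8z - 7, LT = x.
r = 2y + 4z, LT = y.

The S-polynomials (S(g_1,g_2), S(g_1,r), S(g_2,r)) all reduce to 0 modulo the current basis, so we have a Gröbner basis.
Inter-reduce: drop elements whose leading term is divisible by another's, tail-reduce, and make monic.
Reduced Gröbner basis: {z^2 - 63/40z + 23/40, x + 8z - 7, y + 2z}.
The reduced Gröbner basis of I + (p) is {z^2 - 63/40z + 23/40, x + 8z - 7, y + 2z} ≠ {1}, a proper ideal, so the enlarged system stays consistent: p is independent of I, with normal form 2y + 4z.

The remainder on division by a Gröbner basis is unique — it is the normal form.

-7xz - 56z^2 + 2y + 53z is independent of I; its normal form modulo I is 2y + 4z.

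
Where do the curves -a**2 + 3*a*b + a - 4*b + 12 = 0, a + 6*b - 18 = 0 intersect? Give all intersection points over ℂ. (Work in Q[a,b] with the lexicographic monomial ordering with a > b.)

Compute a lex Gröbner basis by Buchberger's algorithm.
f_1 = -a**2 + 3*a*b + a - 4*b + 12, LT = a**2.
f_2 = a + 6*b - 18, LT = a.

S(f_1,f_2): lcm = a**2. S = -9*a*b + 17*a + 4*b - 12.
  reduce S modulo (f_1, f_2):
  remainder 54*b**2 - 260*b + 294 ≠ 0; add h_3 = 54*b**2 - 260*b + 294 to the basis.

The other S-polynomials (S(f_1,h_3), S(f_2,h_3)) all reduce to 0 modulo the current basis, so we have a Gröbner basis.
Inter-reduce: drop elements whose leading term is divisible by another's, tail-reduce, and make monic.
Reduced Gröbner basis: {a + 6*b - 18, b**2 - 130/27*b + 49/9}.

The lex basis is triangular: the last element involves only b. Solving b**2 - 130/27*b + 49/9 = 0 gives b ∈ {49/27, 3}; substituting each value into the earlier elements determines the remaining variables.
  b = 49/27: the earlier basis element becomes a - 64/9 = 0, giving a = 64/9 — point (64/9, 49/27).
  b = 3: the earlier basis element becomes a = 0, giving a = 0 — point (0, 3).

{(64/9, 49/27), (0, 3)}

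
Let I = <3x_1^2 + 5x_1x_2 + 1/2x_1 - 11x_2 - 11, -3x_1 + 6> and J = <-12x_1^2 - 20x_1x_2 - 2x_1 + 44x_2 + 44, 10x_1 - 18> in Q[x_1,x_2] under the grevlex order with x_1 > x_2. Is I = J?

No, the ideals differ.

Equality of ideals is decidable: compute both reduced Gröbner bases (unique for the ordering) and check whether they agree.
Buchberger on the first generating set:
f_1 = 3x_1^2 + 5x_1x_2 + 1/2x_1 - 11x_2 - 11, LT = x_1^2.
f_2 = -3x_1 + 6, LT = x_1.

S(f_1,f_2): lcm = x_1^2. S = 5/3x_1x_2 + 13/6x_1 - 11/3x_2 - 11/3.
  reduce S modulo (f_1, f_2):
  remainder -1/3x_2 + 2/3 ≠ 0; add g_3 = -1/3x_2 + 2/3 to the basis.

The other S-polynomials (S(f_1,g_3), S(f_2,g_3)) all reduce to 0 modulo the current basis, so we have a Gröbner basis.
Inter-reduce: drop elements whose leading term is divisible by another's, tail-reduce, and make monic.
Reduced Gröbner basis: {x_1 - 2, x_2 - 2}.

Buchberger on the second generating set:
h_1 = -12x_1^2 - 20x_1x_2 - 2x_1 + 44x_2 + 44, LT = x_1^2.
h_2 = 10x_1 - 18, LT = x_1.

S(h_1,h_2): lcm = x_1^2. S = 5/3x_1x_2 + 59/30x_1 - 11/3x_2 - 11/3.
  reduce S modulo (h_1, h_2):
  remainder -2/3x_2 - 19/150 ≠ 0; add k_3 = -2/3x_2 - 19/150 to the basis.

The other S-polynomials (S(h_1,k_3), S(h_2,k_3)) all reduce to 0 modulo the current basis, so we have a Gröbner basis.
Inter-reduce: drop elements whose leading term is divisible by another's, tail-reduce, and make monic.
Reduced Gröbner basis: {x_1 - 9/5, x_2 + 19/100}.

These differ, so the ideals are not equal.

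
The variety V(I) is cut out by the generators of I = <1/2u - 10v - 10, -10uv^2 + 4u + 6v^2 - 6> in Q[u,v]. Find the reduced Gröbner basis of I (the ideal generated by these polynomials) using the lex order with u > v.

G = {u - 20v - 20, v^3 + 97/100v^2 - 2/5v - 37/100}

f_1 = 1/2u - 10v - 10, LT = u.
f_2 = -10uv^2 + 4u + 6v^2 - 6, LT = uv^2.

S(f_1,f_2): lcm = uv^2. S = 2/5u - 20v^3 - 97/5v^2 - 3/5.
  leading term u: subtract (4/5)·f_1 from 2/5u - 20v^3 - 97/5v^2 - 3/5 → -20v^3 - 97/5v^2 + 8v + 37/5
  leading term v^3: no divisor's leading term divides it; move -20v^3 to the remainder.
  leading term v^2: no divisor's leading term divides it; move -97/5v^2 to the remainder.
  leading term v: no divisor's leading term divides it; move 8v to the remainder.
  leading term 1: no divisor's leading term divides it; move 37/5 to the remainder.
  remainder -20v^3 - 97/5v^2 + 8v + 37/5 ≠ 0; add g_3 = -20v^3 - 97/5v^2 + 8v + 37/5 to the basis.

S(f_1,g_3): leading monomials are coprime, so the S-polynomial reduces to 0 (Buchberger's first criterion).
S(f_2,g_3): lcm = uv^3. S = -97/100uv^2 + 37/100u - 3/5v^3 + 3/5v.
  leading term uv^2: subtract (-97/50v^2)·f_1 from -97/100uv^2 + 37/100u - 3/5v^3 + 3/5v → 37/100u - 20v^3 - 97/5v^2 + 3/5v
  leading term u: subtract (37/50)·f_1 from 37/100u - 20v^3 - 97/5v^2 + 3/5v → -20v^3 - 97/5v^2 + 8v + 37/5
  leading term v^3: subtract (1)·g_3 from -20v^3 - 97/5v^2 + 8v + 37/5 → 0
  remainder 0.

Every S-polynomial of the final basis reduces to 0, so we have a Gröbner basis.
Inter-reduce: drop elements whose leading term is divisible by another's, tail-reduce, and make monic.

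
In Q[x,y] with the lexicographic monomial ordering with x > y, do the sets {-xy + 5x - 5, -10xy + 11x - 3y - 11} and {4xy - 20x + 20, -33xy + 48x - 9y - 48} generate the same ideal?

Equality of ideals is decidable: compute both reduced Gröbner bases (unique for the ordering) and check whether they agree.
Buchberger on the first generating set:
f_1 = -xy + 5x - 5, LT = xy.
f_2 = -10xy + 11x - 3y - 11, LT = xy.

S(f_1,f_2): lcm = xy. S = -39/10x - 3/10y + 39/10.
  reduce S modulo (f_1, f_2):
  remainder -39/10x - 3/10y + 39/10 ≠ 0; add g_3 = -39/10x - 3/10y + 39/10 to the basis.

S(f_1,g_3): lcm = xy. S = -5x - 1/13y^2 + y + 5.
  reduce S modulo (f_1, f_2, g_3):
  remainder -1/13y^2 + 18/13y ≠ 0; add g_4 = -1/13y^2 + 18/13y to the basis.

The other S-polynomials (S(f_2,g_3), S(f_1,g_4), S(f_2,g_4), S(g_3,g_4)) all reduce to 0 modulo the current basis, so we have a Gröbner basis.
Inter-reduce: drop elements whose leading term is divisible by another's, tail-reduce, and make monic.
Reduced Gröbner basis: {x + 1/13y - 1, y^2 - 18y}.

Buchberger on the second generating set:
h_1 = 4xy - 20x + 20, LT = xy.
h_2 = -33xy + 48x - 9y - 48, LT = xy.

S(h_1,h_2): lcm = xy. S = -39/11x - 3/11y + 39/11.
  reduce S modulo (h_1, h_2):
  remainder -39/11x - 3/11y + 39/11 ≠ 0; add k_3 = -39/11x - 3/11y + 39/11 to the basis.

S(h_1,k_3): lcm = xy. S = -5x - 1/13y^2 + y + 5.
  reduce S modulo (h_1, h_2, k_3):
  remainder -1/13y^2 + 18/13y ≠ 0; add k_4 = -1/13y^2 + 18/13y to the basis.

The other S-polynomials (S(h_2,k_3), S(h_1,k_4), S(h_2,k_4), S(k_3,k_4)) all reduce to 0 modulo the current basis, so we have a Gröbner basis.
Inter-reduce: drop elements whose leading term is divisible by another's, tail-reduce, and make monic.
Reduced Gröbner basis: {x + 1/13y - 1, y^2 - 18y}.

Same reduced basis, so the two generating sets span the same ideal.

Yes, the ideals are equal.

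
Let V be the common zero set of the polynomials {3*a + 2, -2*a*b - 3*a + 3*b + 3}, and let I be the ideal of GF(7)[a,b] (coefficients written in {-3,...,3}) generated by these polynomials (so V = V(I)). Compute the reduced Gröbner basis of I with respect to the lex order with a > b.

f_1 = 3*a + 2, LT = a.
f_2 = -2*a*b - 3*a + 3*b + 3, LT = a*b.

S(f_1,f_2): lcm = a*b. S = 2*a + b - 2.
  leading term a: subtract (3)·f_1 from 2*a + b - 2 → b - 1
  leading term b: no divisor's leading term divides it; move b to the remainder.
  leading term 1: no divisor's leading term divides it; move -1 to the remainder.
  remainder b - 1 ≠ 0; add g_3 = b - 1 to the basis.

The other S-polynomials (S(f_1,g_3), S(f_2,g_3)) all reduce to 0 modulo the current basis, so we have a Gröbner basis.
Inter-reduce: drop elements whose leading term is divisible by another's, tail-reduce, and make monic.

G = {a + 3, b - 1}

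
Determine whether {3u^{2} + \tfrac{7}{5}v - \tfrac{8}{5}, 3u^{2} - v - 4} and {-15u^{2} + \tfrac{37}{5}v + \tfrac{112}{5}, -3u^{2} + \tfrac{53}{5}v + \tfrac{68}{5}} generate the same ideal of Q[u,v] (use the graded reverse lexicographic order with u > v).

Yes, the ideals are equal.

Since reduced Gröbner bases are canonical representatives of ideals under a given ordering, it suffices to compute and compare them.
Buchberger on the first generating set:
f_1 = 3u^{2} + \tfrac{7}{5}v - \tfrac{8}{5}, LT = u^{2}.
f_2 = 3u^{2} - v - 4, LT = u^{2}.

S(f_1,f_2): lcm = u^{2}. S = \tfrac{4}{5}v + \tfrac{4}{5}.
  leading term v: no divisor's leading term divides it; move \tfrac{4}{5}v to the remainder.
  leading term 1: no divisor's leading term divides it; move \tfrac{4}{5} to the remainder.
  remainder \tfrac{4}{5}v + \tfrac{4}{5} ≠ 0; add g_3 = \tfrac{4}{5}v + \tfrac{4}{5} to the basis.

The other S-polynomials (S(f_1,g_3), S(f_2,g_3)) all reduce to 0 modulo the current basis, so we have a Gröbner basis.
Inter-reduce: drop elements whose leading term is divisible by another's, tail-reduce, and make monic.
Reduced Gröbner basis: {u^{2} - 1, v + 1}.

Buchberger on the second generating set:
h_1 = -15u^{2} + \tfrac{37}{5}v + \tfrac{112}{5}, LT = u^{2}.
h_2 = -3u^{2} + \tfrac{53}{5}v + \tfrac{68}{5}, LT = u^{2}.

S(h_1,h_2): lcm = u^{2}. S = \tfrac{76}{25}v + \tfrac{76}{25}.
  leading term v: no divisor's leading term divides it; move \tfrac{76}{25}v to the remainder.
  leading term 1: no divisor's leading term divides it; move \tfrac{76}{25} to the remainder.
  remainder \tfrac{76}{25}v + \tfrac{76}{25} ≠ 0; add k_3 = \tfrac{76}{25}v + \tfrac{76}{25} to the basis.

The other S-polynomials (S(h_1,k_3), S(h_2,k_3)) all reduce to 0 modulo the current basis, so we have a Gröbner basis.
Inter-reduce: drop elements whose leading term is divisible by another's, tail-reduce, and make monic.
Reduced Gröbner basis: {u^{2} - 1, v + 1}.

The two bases agree; hence the ideals are identical.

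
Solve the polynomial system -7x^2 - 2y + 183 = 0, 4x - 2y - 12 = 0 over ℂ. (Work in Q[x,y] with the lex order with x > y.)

Compute a lex Gröbner basis by Buchberger's algorithm.
f_1 = -7x^2 - 2y + 183, LT = x^2.
f_2 = 4x - 2y - 12, LT = x.

S(f_1,f_2): lcm = x^2. S = 1/2xy + 3x + 2/7y - 183/7.
  leading term xy: subtract (1/8y)·f_2 from 1/2xy + 3x + 2/7y - 183/7 → 3x + 1/4y^2 + 25/14y - 183/7
  leading term x: subtract (3/4)·f_2 from 3x + 1/4y^2 + 25/14y - 183/7 → 1/4y^2 + 23/7y - 120/7
  leading term y^2: no divisor's leading term divides it; move 1/4y^2 to the remainder.
  leading term y: no divisor's leading term divides it; move 23/7y to the remainder.
  leading term 1: no divisor's leading term divides it; move -120/7 to the remainder.
  remainder 1/4y^2 + 23/7y - 120/7 ≠ 0; add h_3 = 1/4y^2 + 23/7y - 120/7 to the basis.

S(f_1,h_3): leading monomials are coprime, so the S-polynomial reduces to 0 (Buchberger's first criterion).
S(f_2,h_3): leading monomials are coprime, so the S-polynomial reduces to 0 (Buchberger's first criterion).
Every S-polynomial of the final basis reduces to 0, so we have a Gröbner basis.
Inter-reduce: drop elements whose leading term is divisible by another's, tail-reduce, and make monic.
Reduced Gröbner basis: {x - 1/2y - 3, y^2 + 92/7y - 480/7}.

A lex Gröbner basis eliminates variables successively. Here y^2 + 92/7y - 480/7 depends only on y, with roots {-120/7, 4}; lifting each root through the earlier basis elements recovers the full solutions.
  y = -120/7: the earlier basis element becomes x + 39/7 = 0, giving x = -39/7 — point (-39/7, -120/7).
  y = 4: the earlier basis element becomes x - 5 = 0, giving x = 5 — point (5, 4).
Substituting each solution back into the original system confirms all equations vanish.

{(-39/7, -120/7), (5, 4)}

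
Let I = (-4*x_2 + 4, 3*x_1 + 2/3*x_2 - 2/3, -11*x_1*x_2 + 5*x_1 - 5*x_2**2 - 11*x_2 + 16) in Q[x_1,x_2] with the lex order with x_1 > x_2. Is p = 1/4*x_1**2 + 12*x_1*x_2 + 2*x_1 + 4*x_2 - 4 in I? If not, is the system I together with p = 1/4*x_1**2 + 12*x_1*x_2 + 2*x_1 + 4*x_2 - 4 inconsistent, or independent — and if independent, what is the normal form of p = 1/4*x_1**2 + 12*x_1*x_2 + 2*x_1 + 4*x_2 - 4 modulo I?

1/4*x_1**2 + 12*x_1*x_2 + 2*x_1 + 4*x_2 - 4 lies in I (it reduces to 0).

First compute the reduced Gröbner basis of I by Buchberger's algorithm.
f_1 = -4*x_2 + 4, LT = x_2.
f_2 = 3*x_1 + 2/3*x_2 - 2/3, LT = x_1.
f_3 = -11*x_1*x_2 + 5*x_1 - 5*x_2**2 - 11*x_2 + 16, LT = x_1*x_2.

S(f_1,f_2): leading monomials are coprime, so the S-polynomial reduces to 0 (Buchberger's first criterion).
S(f_1,f_3): lcm = x_1*x_2. S = -6/11*x_1 - 5/11*x_2**2 - x_2 + 16/11.
  leading term x_1: subtract (-2/11)·f_2 from -6/11*x_1 - 5/11*x_2**2 - x_2 + 16/11 → -5/11*x_2**2 - 29/33*x_2 + 4/3
  leading term x_2**2: subtract (5/44*x_2)·f_1 from -5/11*x_2**2 - 29/33*x_2 + 4/3 → -4/3*x_2 + 4/3
  leading term x_2: subtract (1/3)·f_1 from -4/3*x_2 + 4/3 → 0
  remainder 0.

S(f_2,f_3): lcm = x_1*x_2. S = 5/11*x_1 - 23/99*x_2**2 - 11/9*x_2 + 16/11.
  leading term x_1: subtract (5/33)·f_2 from 5/11*x_1 - 23/99*x_2**2 - 11/9*x_2 + 16/11 → -23/99*x_2**2 - 131/99*x_2 + 14/9
  leading term x_2**2: subtract (23/396*x_2)·f_1 from -23/99*x_2**2 - 131/99*x_2 + 14/9 → -14/9*x_2 + 14/9
  leading term x_2: subtract (7/18)·f_1 from -14/9*x_2 + 14/9 → 0
  remainder 0.

Every S-polynomial of the final basis reduces to 0, so we have a Gröbner basis.
Inter-reduce: drop elements whose leading term is divisible by another's, tail-reduce, and make monic.
Reduced Gröbner basis: {x_1, x_2 - 1}.
Label its elements g_1 = x_1, g_2 = x_2 - 1.

Reduce p = 1/4*x_1**2 + 12*x_1*x_2 + 2*x_1 + 4*x_2 - 4 modulo G:
  leading term x_1**2: subtract (1/4*x_1)·g_1 from 1/4*x_1**2 + 12*x_1*x_2 + 2*x_1 + 4*x_2 - 4 → 12*x_1*x_2 + 2*x_1 + 4*x_2 - 4
  leading term x_1*x_2: subtract (12*x_2)·g_1 from 12*x_1*x_2 + 2*x_1 + 4*x_2 - 4 → 2*x_1 + 4*x_2 - 4
  leading term x_1: subtract (2)·g_1 from 2*x_1 + 4*x_2 - 4 → 4*x_2 - 4
  leading term x_2: subtract (4)·g_2 from 4*x_2 - 4 → 0
  normal form = 0.
Since the normal form is 0, p ∈ I.

The remainder on division by a Gröbner basis is unique — it is the normal form.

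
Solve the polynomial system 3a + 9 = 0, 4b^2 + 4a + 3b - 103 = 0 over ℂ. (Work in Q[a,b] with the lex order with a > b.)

Compute a lex Gröbner basis by Buchberger's algorithm.
f_1 = 3a + 9, LT = a.
f_2 = 4a + 4b^2 + 3b - 103, LT = a.

S(f_1,f_2): lcm = a. S = -b^2 - 3/4b + 115/4.
  reduce S modulo (f_1, f_2):
  remainder -b^2 - 3/4b + 115/4 ≠ 0; add h_3 = -b^2 - 3/4b + 115/4 to the basis.

The other S-polynomials (S(f_1,h_3), S(f_2,h_3)) all reduce to 0 modulo the current basis, so we have a Gröbner basis.
Inter-reduce: drop elements whose leading term is divisible by another's, tail-reduce, and make monic.
Reduced Gröbner basis: {a + 3, b^2 + 3/4b - 115/4}.

A lex Gröbner basis eliminates variables successively. Here b^2 + 3/4b - 115/4 depends only on b, with roots {-23/4, 5}; lifting each root through the earlier basis elements recovers the full solutions.
  b = -23/4: the earlier basis element becomes a + 3 = 0, giving a = -3 — point (-3, -23/4).
  b = 5: the earlier basis element becomes a + 3 = 0, giving a = -3 — point (-3, 5).
This is the nonlinear analogue of row-reducing a linear system.

{(-3, -23/4), (-3, 5)}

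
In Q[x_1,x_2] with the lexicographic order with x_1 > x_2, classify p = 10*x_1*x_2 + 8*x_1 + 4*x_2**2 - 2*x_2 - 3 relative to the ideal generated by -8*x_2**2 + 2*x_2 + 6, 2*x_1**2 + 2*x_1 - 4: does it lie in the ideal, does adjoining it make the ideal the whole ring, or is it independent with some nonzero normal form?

First compute the reduced Gröbner basis of I by Buchberger's algorithm.
f_1 = -8*x_2**2 + 2*x_2 + 6, LT = x_2**2.
f_2 = 2*x_1**2 + 2*x_1 - 4, LT = x_1**2.

The S-polynomials (S(f_1,f_2)) all reduce to 0 modulo the current basis, so we have a Gröbner basis.
Inter-reduce: drop elements whose leading term is divisible by another's, tail-reduce, and make monic.
Reduced Gröbner basis: {x_1**2 + x_1 - 2, x_2**2 - 1/4*x_2 - 3/4}.
Label its elements g_1 = x_1**2 + x_1 - 2, g_2 = x_2**2 - 1/4*x_2 - 3/4.

Reduce p = 10*x_1*x_2 + 8*x_1 + 4*x_2**2 - 2*x_2 - 3 modulo G:
  leading term x_1*x_2: no divisor's leading term divides it; move 10*x_1*x_2 to the remainder.
  leading term x_1: no divisor's leading term divides it; move 8*x_1 to the remainder.
  leading term x_2**2: subtract (4)·g_2 from 4*x_2**2 - 2*x_2 - 3 → -x_2
  leading term x_2: no divisor's leading term divides it; move -x_2 to the remainder.
  normal form = 10*x_1*x_2 + 8*x_1 - x_2.
The normal form is nonzero, so p ∉ I. Since p minus its normal form lies in I, I + (p) = I + (r) where r = 10*x_1*x_2 + 8*x_1 - x_2; decide whether this ideal is the whole ring.
Run Buchberger on G together with r (pairs among the g_i already reduce to 0 since G is a Gröbner basis):
g_1 = x_1**2 + x_1 - 2, LT = x_1**2.
g_2 = x_2**2 - 1/4*x_2 - 3/4, LT = x_2**2.
r = 10*x_1*x_2 + 8*x_1 - x_2, LT = x_1*x_2.

S(g_1,r): lcm = x_1**2*x_2. S = -4/5*x_1**2 + 11/10*x_1*x_2 - 2*x_2.
  reduce S modulo (g_1, g_2, r):
  remainder -2/25*x_1 - 189/100*x_2 - 8/5 ≠ 0; add m_4 = -2/25*x_1 - 189/100*x_2 - 8/5 to the basis.

S(g_2,r): lcm = x_1*x_2**2. S = -21/20*x_1*x_2 - 3/4*x_1 + 1/10*x_2**2.
  reduce S modulo (g_1, g_2, r, m_4):
  remainder -353/160*x_2 - 69/40 ≠ 0; add m_5 = -353/160*x_2 - 69/40 to the basis.

S(r,m_4): lcm = x_1*x_2. S = 4/5*x_1 - 189/8*x_2**2 - 201/10*x_2.
  reduce S modulo (g_1, g_2, r, m_4, m_5):
  remainder 15725/11296 ≠ 0; add m_6 = 15725/11296 to the basis.

The other S-polynomials (S(g_1,g_2), S(g_1,m_4), S(g_2,m_4), S(g_1,m_5), S(g_2,m_5), S(r,m_5), S(m_4,m_5), S(g_1,m_6), S(g_2,m_6), S(r,m_6), S(m_4,m_6), S(m_5,m_6)) all reduce to 0 modulo the current basis, so we have a Gröbner basis.
Inter-reduce: drop elements whose leading term is divisible by another's, tail-reduce, and make monic.
Reduced Gröbner basis: {1}.
The reduced Gröbner basis of I + (p) is {1}: the ideal is the whole ring, so the enlarged system has no common solution — adjoining p is inconsistent.

Adjoining 10*x_1*x_2 + 8*x_1 + 4*x_2**2 - 2*x_2 - 3 makes the ideal the whole ring: the system is inconsistent.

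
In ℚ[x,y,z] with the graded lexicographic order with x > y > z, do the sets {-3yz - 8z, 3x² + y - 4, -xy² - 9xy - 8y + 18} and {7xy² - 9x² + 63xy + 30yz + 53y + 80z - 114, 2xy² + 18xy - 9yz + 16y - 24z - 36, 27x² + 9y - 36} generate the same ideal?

Two ideals are equal iff their reduced Gröbner bases coincide (the reduced basis is unique for a fixed ordering).
Buchberger on the first generating set:
f_1 = -3yz - 8z, LT = yz.
f_2 = 3x² + y - 4, LT = x².
f_3 = -xy² - 9xy - 8y + 18, LT = xy².

S(f_1,f_3): lcm = xy²z. S = -19/3xyz - 8yz + 18z.
  reduce S modulo (f_1, f_2, f_3):
  remainder 152/9xz + 118/3z ≠ 0; add g_4 = 152/9xz + 118/3z to the basis.

S(f_2,f_3): lcm = x²y². S = -9x²y + ⅓y³ - 8xy - 4/3y² + 18x.
  reduce S modulo (f_1, f_2, f_3, g_4):
  remainder ⅓y³ - 8xy + 5/3y² + 18x - 12y ≠ 0; add g_5 = ⅓y³ - 8xy + 5/3y² + 18x - 12y to the basis.

S(f_2,g_4): lcm = x²z. S = -177/76xz + ⅓yz - 4/3z.
  reduce S modulo (f_1, f_2, f_3, g_4, g_5):
  remainder 166441/51984z ≠ 0; add g_6 = 166441/51984z to the basis.

The other S-polynomials (S(f_1,f_2), S(f_1,g_4), S(f_3,g_4), S(f_1,g_5), S(f_2,g_5), S(f_3,g_5), S(g_4,g_5), S(f_1,g_6), S(f_2,g_6), S(f_3,g_6), S(g_4,g_6), S(g_5,g_6)) all reduce to 0 modulo the current basis, so we have a Gröbner basis.
Inter-reduce: drop elements whose leading term is divisible by another's, tail-reduce, and make monic.
Reduced Gröbner basis: {xy² + 9xy + 8y - 18, y³ - 24xy + 5y² + 54x - 36y, x² + ⅓y - 4/3, z}.

Buchberger on the second generating set:
h_1 = 7xy² - 9x² + 63xy + 30yz + 53y + 80z - 114, LT = xy².
h_2 = 2xy² + 18xy - 9yz + 16y - 24z - 36, LT = xy².
h_3 = 27x² + 9y - 36, LT = x².

S(h_1,h_2): lcm = xy². S = -9/7x² + 123/14yz - 3/7y + 164/7z + 12/7.
  reduce S modulo (h_1, h_2, h_3):
  remainder 123/14yz + 164/7z ≠ 0; add k_4 = 123/14yz + 164/7z to the basis.

S(h_1,h_3): lcm = x²y². S = -9/7x³ + 9x²y + 30/7xyz - ⅓y³ + 53/7xy + 80/7xz + 4/3y² - 114/7x.
  reduce S modulo (h_1, h_2, h_3, k_4):
  remainder -⅓y³ + 8xy - 5/3y² - 18x + 12y ≠ 0; add k_5 = -⅓y³ + 8xy - 5/3y² - 18x + 12y to the basis.

S(h_1,k_4): lcm = xy²z. S = -9/7x²z + 19/3xyz + 30/7yz² + 53/7yz + 80/7z² - 114/7z.
  reduce S modulo (h_1, h_2, h_3, k_4, k_5):
  remainder -152/9xz - 118/3z ≠ 0; add k_6 = -152/9xz - 118/3z to the basis.

S(k_4,k_5): lcm = y³z. S = 24xyz - 7/3y²z - 54xz + 36yz.
  reduce S modulo (h_1, h_2, h_3, k_4, k_5, k_6):
  remainder 166441/1026z ≠ 0; add k_7 = 166441/1026z to the basis.

The other S-polynomials (S(h_2,h_3), S(h_2,k_4), S(h_3,k_4), S(h_1,k_5), S(h_2,k_5), S(h_3,k_5), S(h_1,k_6), S(h_2,k_6), S(h_3,k_6), S(k_4,k_6), S(k_5,k_6), S(h_1,k_7), S(h_2,k_7), S(h_3,k_7), S(k_4,k_7), S(k_5,k_7), S(k_6,k_7)) all reduce to 0 modulo the current basis, so we have a Gröbner basis.
Inter-reduce: drop elements whose leading term is divisible by another's, tail-reduce, and make monic.
Reduced Gröbner basis: {xy² + 9xy + 8y - 18, y³ - 24xy + 5y² + 54x - 36y, x² + ⅓y - 4/3, z}.

The two bases agree; hence the ideals are identical.

Yes, the ideals are equal.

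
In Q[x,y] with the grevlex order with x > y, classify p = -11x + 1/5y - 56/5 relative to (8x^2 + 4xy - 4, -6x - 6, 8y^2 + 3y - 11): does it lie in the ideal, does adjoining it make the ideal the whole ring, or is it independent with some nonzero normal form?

-11x + 1/5y - 56/5 lies in I (it reduces to 0).

First compute the reduced Gröbner basis of I by Buchberger's algorithm.
f_1 = 8x^2 + 4xy - 4, LT = x^2.
f_2 = -6x - 6, LT = x.
f_3 = 8y^2 + 3y - 11, LT = y^2.

S(f_1,f_2): lcm = x^2. S = 1/2xy - x - 1/2.
  leading term xy: subtract (-1/12y)·f_2 from 1/2xy - x - 1/2 → -x - 1/2y - 1/2
  leading term x: subtract (1/6)·f_2 from -x - 1/2y - 1/2 → -1/2y + 1/2
  leading term y: no divisor's leading term divides it; move -1/2y to the remainder.
  leading term 1: no divisor's leading term divides it; move 1/2 to the remainder.
  remainder -1/2y + 1/2 ≠ 0; add h_4 = -1/2y + 1/2 to the basis.

The other S-polynomials (S(f_1,f_3), S(f_2,f_3), S(f_1,h_4), S(f_2,h_4), S(f_3,h_4)) all reduce to 0 modulo the current basis, so we have a Gröbner basis.
Inter-reduce: drop elements whose leading term is divisible by another's, tail-reduce, and make monic.
Reduced Gröbner basis: {x + 1, y - 1}.
Label its elements g_1 = x + 1, g_2 = y - 1.

Reduce p = -11x + 1/5y - 56/5 modulo G:
  leading term x: subtract (-11)·g_1 from -11x + 1/5y - 56/5 → 1/5y - 1/5
  leading term y: subtract (1/5)·g_2 from 1/5y - 1/5 → 0
  normal form = 0.
Since the normal form is 0, p ∈ I.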